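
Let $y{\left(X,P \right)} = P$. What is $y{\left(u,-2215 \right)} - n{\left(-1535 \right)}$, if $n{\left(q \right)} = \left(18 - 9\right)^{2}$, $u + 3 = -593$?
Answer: $-2296$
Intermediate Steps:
$u = -596$ ($u = -3 - 593 = -596$)
$n{\left(q \right)} = 81$ ($n{\left(q \right)} = 9^{2} = 81$)
$y{\left(u,-2215 \right)} - n{\left(-1535 \right)} = -2215 - 81 = -2296$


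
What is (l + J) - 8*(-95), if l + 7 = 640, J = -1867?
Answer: -474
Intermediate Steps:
l = 633 (l = -7 + 640 = 633)
(l + J) - 8*(-95) = (633 - 1867) - 8*(-95) = -1234 + 760 = -474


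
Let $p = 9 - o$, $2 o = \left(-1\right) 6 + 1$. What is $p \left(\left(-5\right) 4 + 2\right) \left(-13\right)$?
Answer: $2691$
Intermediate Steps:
$o = - \frac{5}{2}$ ($o = \frac{\left(-1\right) 6 + 1}{2} = \frac{-6 + 1}{2} = \frac{1}{2} \left(-5\right) = - \frac{5}{2} \approx -2.5$)
$p = \frac{23}{2}$ ($p = 9 - - \frac{5}{2} = 9 + \frac{5}{2} = \frac{23}{2} \approx 11.5$)
$p \left(\left(-5\right) 4 + 2\right) \left(-13\right) = \frac{23 \left(\left(-5\right) 4 + 2\right)}{2} \left(-13\right) = \frac{23 \left(-20 + 2\right)}{2} \left(-13\right) = \frac{23}{2} \left(-18\right) \left(-13\right) = \left(-207\right) \left(-13\right) = 2691$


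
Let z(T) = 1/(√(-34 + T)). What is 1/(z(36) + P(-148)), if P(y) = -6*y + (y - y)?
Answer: 1776/1577087 - √2/1577087 ≈ 0.0011252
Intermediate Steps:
P(y) = -6*y (P(y) = -6*y + 0 = -6*y)
z(T) = (-34 + T)^(-½)
1/(z(36) + P(-148)) = 1/((-34 + 36)^(-½) - 6*(-148)) = 1/(2^(-½) + 888) = 1/(√2/2 + 888) = 1/(888 + √2/2)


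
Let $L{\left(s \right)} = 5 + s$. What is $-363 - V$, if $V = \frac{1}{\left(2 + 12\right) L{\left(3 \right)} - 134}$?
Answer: $- \frac{7985}{22} \approx -362.95$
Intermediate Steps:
$V = - \frac{1}{22}$ ($V = \frac{1}{\left(2 + 12\right) \left(5 + 3\right) - 134} = \frac{1}{14 \cdot 8 - 134} = \frac{1}{112 - 134} = \frac{1}{-22} = - \frac{1}{22} \approx -0.045455$)
$-363 - V = -363 - - \frac{1}{22} = -363 + \frac{1}{22} = - \frac{7985}{22}$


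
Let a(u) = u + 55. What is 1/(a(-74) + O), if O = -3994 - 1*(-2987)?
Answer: -1/1026 ≈ -0.00097466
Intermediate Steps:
O = -1007 (O = -3994 + 2987 = -1007)
a(u) = 55 + u
1/(a(-74) + O) = 1/((55 - 74) - 1007) = 1/(-19 - 1007) = 1/(-1026) = -1/1026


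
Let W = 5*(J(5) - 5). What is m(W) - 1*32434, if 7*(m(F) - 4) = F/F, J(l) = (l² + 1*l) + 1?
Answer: -227009/7 ≈ -32430.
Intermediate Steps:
J(l) = 1 + l + l² (J(l) = (l² + l) + 1 = (l + l²) + 1 = 1 + l + l²)
W = 130 (W = 5*((1 + 5 + 5²) - 5) = 5*((1 + 5 + 25) - 5) = 5*(31 - 5) = 5*26 = 130)
m(F) = 29/7 (m(F) = 4 + (F/F)/7 = 4 + (⅐)*1 = 4 + ⅐ = 29/7)
m(W) - 1*32434 = 29/7 - 1*32434 = 29/7 - 32434 = -227009/7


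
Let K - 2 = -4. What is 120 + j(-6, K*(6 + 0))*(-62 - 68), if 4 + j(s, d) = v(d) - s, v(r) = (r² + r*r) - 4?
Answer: -37060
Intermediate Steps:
v(r) = -4 + 2*r² (v(r) = (r² + r²) - 4 = 2*r² - 4 = -4 + 2*r²)
K = -2 (K = 2 - 4 = -2)
j(s, d) = -8 - s + 2*d² (j(s, d) = -4 + ((-4 + 2*d²) - s) = -4 + (-4 - s + 2*d²) = -8 - s + 2*d²)
120 + j(-6, K*(6 + 0))*(-62 - 68) = 120 + (-8 - 1*(-6) + 2*(-2*(6 + 0))²)*(-62 - 68) = 120 + (-8 + 6 + 2*(-2*6)²)*(-130) = 120 + (-8 + 6 + 2*(-12)²)*(-130) = 120 + (-8 + 6 + 2*144)*(-130) = 120 + (-8 + 6 + 288)*(-130) = 120 + 286*(-130) = 120 - 37180 = -37060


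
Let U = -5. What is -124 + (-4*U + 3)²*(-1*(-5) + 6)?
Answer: 5695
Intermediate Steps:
-124 + (-4*U + 3)²*(-1*(-5) + 6) = -124 + (-4*(-5) + 3)²*(-1*(-5) + 6) = -124 + (20 + 3)²*(5 + 6) = -124 + 23²*11 = -124 + 529*11 = -124 + 5819 = 5695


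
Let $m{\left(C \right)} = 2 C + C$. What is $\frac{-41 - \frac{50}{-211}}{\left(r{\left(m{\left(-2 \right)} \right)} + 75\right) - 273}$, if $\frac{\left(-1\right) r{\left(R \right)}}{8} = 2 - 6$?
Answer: $\frac{8601}{35026} \approx 0.24556$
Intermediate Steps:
$m{\left(C \right)} = 3 C$
$r{\left(R \right)} = 32$ ($r{\left(R \right)} = - 8 \left(2 - 6\right) = \left(-8\right) \left(-4\right) = 32$)
$\frac{-41 - \frac{50}{-211}}{\left(r{\left(m{\left(-2 \right)} \right)} + 75\right) - 273} = \frac{-41 - \frac{50}{-211}}{\left(32 + 75\right) - 273} = \frac{-41 - - \frac{50}{211}}{107 - 273} = \frac{-41 + \frac{50}{211}}{-166} = \left(- \frac{8601}{211}\right) \left(- \frac{1}{166}\right) = \frac{8601}{35026}$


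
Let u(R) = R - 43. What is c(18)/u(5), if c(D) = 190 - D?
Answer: -86/19 ≈ -4.5263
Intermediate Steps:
u(R) = -43 + R
c(18)/u(5) = (190 - 1*18)/(-43 + 5) = (190 - 18)/(-38) = 172*(-1/38) = -86/19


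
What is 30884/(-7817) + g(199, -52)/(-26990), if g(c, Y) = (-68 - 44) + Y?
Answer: -416138586/105490415 ≈ -3.9448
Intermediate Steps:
g(c, Y) = -112 + Y
30884/(-7817) + g(199, -52)/(-26990) = 30884/(-7817) + (-112 - 52)/(-26990) = 30884*(-1/7817) - 164*(-1/26990) = -30884/7817 + 82/13495 = -416138586/105490415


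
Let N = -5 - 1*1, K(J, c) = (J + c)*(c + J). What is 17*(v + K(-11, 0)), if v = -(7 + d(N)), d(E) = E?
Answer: 2040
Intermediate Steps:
K(J, c) = (J + c)**2 (K(J, c) = (J + c)*(J + c) = (J + c)**2)
N = -6 (N = -5 - 1 = -6)
v = -1 (v = -(7 - 6) = -1*1 = -1)
17*(v + K(-11, 0)) = 17*(-1 + (-11 + 0)**2) = 17*(-1 + (-11)**2) = 17*(-1 + 121) = 17*120 = 2040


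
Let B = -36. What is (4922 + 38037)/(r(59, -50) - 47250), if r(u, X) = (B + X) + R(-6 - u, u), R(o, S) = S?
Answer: -2527/2781 ≈ -0.90867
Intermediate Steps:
r(u, X) = -36 + X + u (r(u, X) = (-36 + X) + u = -36 + X + u)
(4922 + 38037)/(r(59, -50) - 47250) = (4922 + 38037)/((-36 - 50 + 59) - 47250) = 42959/(-27 - 47250) = 42959/(-47277) = 42959*(-1/47277) = -2527/2781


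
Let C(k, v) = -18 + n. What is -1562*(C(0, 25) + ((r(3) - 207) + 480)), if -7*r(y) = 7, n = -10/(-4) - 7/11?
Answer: -399659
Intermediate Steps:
n = 41/22 (n = -10*(-¼) - 7*1/11 = 5/2 - 7/11 = 41/22 ≈ 1.8636)
r(y) = -1 (r(y) = -⅐*7 = -1)
C(k, v) = -355/22 (C(k, v) = -18 + 41/22 = -355/22)
-1562*(C(0, 25) + ((r(3) - 207) + 480)) = -1562*(-355/22 + ((-1 - 207) + 480)) = -1562*(-355/22 + (-208 + 480)) = -1562*(-355/22 + 272) = -1562*5629/22 = -399659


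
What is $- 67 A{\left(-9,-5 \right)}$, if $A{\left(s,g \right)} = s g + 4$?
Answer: $-3283$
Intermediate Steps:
$A{\left(s,g \right)} = 4 + g s$ ($A{\left(s,g \right)} = g s + 4 = 4 + g s$)
$- 67 A{\left(-9,-5 \right)} = - 67 \left(4 - -45\right) = - 67 \left(4 + 45\right) = \left(-67\right) 49 = -3283$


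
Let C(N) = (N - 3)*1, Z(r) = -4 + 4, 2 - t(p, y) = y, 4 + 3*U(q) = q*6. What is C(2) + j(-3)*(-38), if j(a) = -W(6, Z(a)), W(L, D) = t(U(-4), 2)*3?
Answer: -1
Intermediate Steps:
U(q) = -4/3 + 2*q (U(q) = -4/3 + (q*6)/3 = -4/3 + (6*q)/3 = -4/3 + 2*q)
t(p, y) = 2 - y
Z(r) = 0
W(L, D) = 0 (W(L, D) = (2 - 1*2)*3 = (2 - 2)*3 = 0*3 = 0)
C(N) = -3 + N (C(N) = (-3 + N)*1 = -3 + N)
j(a) = 0 (j(a) = -1*0 = 0)
C(2) + j(-3)*(-38) = (-3 + 2) + 0*(-38) = -1 + 0 = -1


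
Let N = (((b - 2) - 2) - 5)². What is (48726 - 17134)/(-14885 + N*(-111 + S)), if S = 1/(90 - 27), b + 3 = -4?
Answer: -1990296/2727707 ≈ -0.72966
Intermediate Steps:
b = -7 (b = -3 - 4 = -7)
S = 1/63 ≈ 0.015873
N = 256 (N = (((-7 - 2) - 2) - 5)² = ((-9 - 2) - 5)² = (-11 - 5)² = (-16)² = 256)
(48726 - 17134)/(-14885 + N*(-111 + S)) = (48726 - 17134)/(-14885 + 256*(-111 + 1/63)) = 31592/(-14885 + 256*(-6992/63)) = 31592/(-14885 - 1789952/63) = 31592/(-2727707/63) = 31592*(-63/2727707) = -1990296/2727707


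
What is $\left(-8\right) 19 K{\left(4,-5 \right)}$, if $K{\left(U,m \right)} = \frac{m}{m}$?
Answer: $-152$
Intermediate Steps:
$K{\left(U,m \right)} = 1$
$\left(-8\right) 19 K{\left(4,-5 \right)} = \left(-8\right) 19 \cdot 1 = \left(-152\right) 1 = -152$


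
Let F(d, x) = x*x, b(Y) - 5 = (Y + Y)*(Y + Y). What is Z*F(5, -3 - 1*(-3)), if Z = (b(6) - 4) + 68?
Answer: 0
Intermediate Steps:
b(Y) = 5 + 4*Y² (b(Y) = 5 + (Y + Y)*(Y + Y) = 5 + (2*Y)*(2*Y) = 5 + 4*Y²)
F(d, x) = x²
Z = 213 (Z = ((5 + 4*6²) - 4) + 68 = ((5 + 4*36) - 4) + 68 = ((5 + 144) - 4) + 68 = (149 - 4) + 68 = 145 + 68 = 213)
Z*F(5, -3 - 1*(-3)) = 213*(-3 - 1*(-3))² = 213*(-3 + 3)² = 213*0² = 213*0 = 0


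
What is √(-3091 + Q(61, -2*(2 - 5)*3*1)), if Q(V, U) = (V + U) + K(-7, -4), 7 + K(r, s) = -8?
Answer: I*√3027 ≈ 55.018*I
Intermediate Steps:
K(r, s) = -15 (K(r, s) = -7 - 8 = -15)
Q(V, U) = -15 + U + V (Q(V, U) = (V + U) - 15 = (U + V) - 15 = -15 + U + V)
√(-3091 + Q(61, -2*(2 - 5)*3*1)) = √(-3091 + (-15 - 2*(2 - 5)*3*1 + 61)) = √(-3091 + (-15 - (-6)*3*1 + 61)) = √(-3091 + (-15 - 2*(-9)*1 + 61)) = √(-3091 + (-15 + 18*1 + 61)) = √(-3091 + (-15 + 18 + 61)) = √(-3091 + 64) = √(-3027) = I*√3027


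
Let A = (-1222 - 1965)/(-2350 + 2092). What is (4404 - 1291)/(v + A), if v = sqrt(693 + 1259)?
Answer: -2559651798/119775959 + 828854928*sqrt(122)/119775959 ≈ 55.064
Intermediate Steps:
v = 4*sqrt(122) (v = sqrt(1952) = 4*sqrt(122) ≈ 44.181)
A = 3187/258 (A = -3187/(-258) = -3187*(-1/258) = 3187/258 ≈ 12.353)
(4404 - 1291)/(v + A) = (4404 - 1291)/(4*sqrt(122) + 3187/258) = 3113/(3187/258 + 4*sqrt(122))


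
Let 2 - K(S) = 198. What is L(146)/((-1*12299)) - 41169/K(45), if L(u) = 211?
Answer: 10332575/49196 ≈ 210.03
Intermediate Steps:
K(S) = -196 (K(S) = 2 - 1*198 = 2 - 198 = -196)
L(146)/((-1*12299)) - 41169/K(45) = 211/((-1*12299)) - 41169/(-196) = 211/(-12299) - 41169*(-1/196) = 211*(-1/12299) + 41169/196 = -211/12299 + 41169/196 = 10332575/49196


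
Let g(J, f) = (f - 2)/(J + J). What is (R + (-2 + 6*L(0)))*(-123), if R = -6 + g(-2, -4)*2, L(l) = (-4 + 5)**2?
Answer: -123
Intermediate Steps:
L(l) = 1 (L(l) = 1**2 = 1)
g(J, f) = (-2 + f)/(2*J) (g(J, f) = (-2 + f)/((2*J)) = (-2 + f)*(1/(2*J)) = (-2 + f)/(2*J))
R = -3 (R = -6 + ((1/2)*(-2 - 4)/(-2))*2 = -6 + ((1/2)*(-1/2)*(-6))*2 = -6 + (3/2)*2 = -6 + 3 = -3)
(R + (-2 + 6*L(0)))*(-123) = (-3 + (-2 + 6*1))*(-123) = (-3 + (-2 + 6))*(-123) = (-3 + 4)*(-123) = 1*(-123) = -123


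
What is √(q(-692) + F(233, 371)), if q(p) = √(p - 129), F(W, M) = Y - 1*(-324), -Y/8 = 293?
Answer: √(-2020 + I*√821) ≈ 0.3188 + 44.946*I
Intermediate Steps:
Y = -2344 (Y = -8*293 = -2344)
F(W, M) = -2020 (F(W, M) = -2344 - 1*(-324) = -2344 + 324 = -2020)
q(p) = √(-129 + p)
√(q(-692) + F(233, 371)) = √(√(-129 - 692) - 2020) = √(√(-821) - 2020) = √(I*√821 - 2020) = √(-2020 + I*√821)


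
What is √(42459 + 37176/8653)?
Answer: √3179414215659/8653 ≈ 206.07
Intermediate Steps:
√(42459 + 37176/8653) = √(367434903/8653) = √3179414215659/8653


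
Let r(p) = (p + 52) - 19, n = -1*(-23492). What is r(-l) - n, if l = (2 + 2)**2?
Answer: -23475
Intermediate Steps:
n = 23492
l = 16 (l = 4**2 = 16)
r(p) = 33 + p (r(p) = (52 + p) - 19 = 33 + p)
r(-l) - n = (33 - 1*16) - 1*23492 = (33 - 16) - 23492 = 17 - 23492 = -23475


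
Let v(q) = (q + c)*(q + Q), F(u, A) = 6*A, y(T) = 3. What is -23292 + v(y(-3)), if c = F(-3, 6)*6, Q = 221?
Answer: 25764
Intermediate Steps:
c = 216 (c = (6*6)*6 = 36*6 = 216)
v(q) = (216 + q)*(221 + q) (v(q) = (q + 216)*(q + 221) = (216 + q)*(221 + q))
-23292 + v(y(-3)) = -23292 + (47736 + 3**2 + 437*3) = -23292 + (47736 + 9 + 1311) = -23292 + 49056 = 25764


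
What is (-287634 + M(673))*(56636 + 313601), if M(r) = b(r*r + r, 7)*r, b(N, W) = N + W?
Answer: 112919035429851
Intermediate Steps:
M(r) = r*(7 + r + r²) (M(r) = ((r*r + r) + 7)*r = ((r² + r) + 7)*r = ((r + r²) + 7)*r = (7 + r + r²)*r = r*(7 + r + r²))
(-287634 + M(673))*(56636 + 313601) = (-287634 + 673*(7 + 673*(1 + 673)))*(56636 + 313601) = (-287634 + 673*(7 + 673*674))*370237 = (-287634 + 673*(7 + 453602))*370237 = (-287634 + 673*453609)*370237 = (-287634 + 305278857)*370237 = 304991223*370237 = 112919035429851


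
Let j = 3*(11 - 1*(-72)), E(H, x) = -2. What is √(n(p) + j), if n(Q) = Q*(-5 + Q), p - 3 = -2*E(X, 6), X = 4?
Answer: √263 ≈ 16.217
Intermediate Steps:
p = 7 (p = 3 - 2*(-2) = 3 + 4 = 7)
j = 249 (j = 3*(11 + 72) = 3*83 = 249)
√(n(p) + j) = √(7*(-5 + 7) + 249) = √(7*2 + 249) = √(14 + 249) = √263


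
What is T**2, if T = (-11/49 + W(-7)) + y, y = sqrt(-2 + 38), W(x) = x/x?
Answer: 110224/2401 ≈ 45.908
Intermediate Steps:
W(x) = 1
y = 6 (y = sqrt(36) = 6)
T = 332/49 (T = (-11/49 + 1) + 6 = 38/49 + 6 = 332/49 ≈ 6.7755)
T**2 = (332/49)**2 = 110224/2401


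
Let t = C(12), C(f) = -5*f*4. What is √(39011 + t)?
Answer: √38771 ≈ 196.90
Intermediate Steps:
C(f) = -20*f
t = -240 (t = -20*12 = -240)
√(39011 + t) = √(39011 - 240) = √38771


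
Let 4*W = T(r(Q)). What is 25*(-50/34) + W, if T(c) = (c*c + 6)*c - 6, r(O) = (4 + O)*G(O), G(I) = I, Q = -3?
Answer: -3367/68 ≈ -49.515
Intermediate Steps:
r(O) = O*(4 + O) (r(O) = (4 + O)*O = O*(4 + O))
T(c) = -6 + c*(6 + c**2) (T(c) = (c**2 + 6)*c - 6 = (6 + c**2)*c - 6 = c*(6 + c**2) - 6 = -6 + c*(6 + c**2))
W = -51/4 (W = (-6 + (-3*(4 - 3))**3 + 6*(-3*(4 - 3)))/4 = (-6 + (-3*1)**3 + 6*(-3*1))/4 = (-6 + (-3)**3 + 6*(-3))/4 = (-6 - 27 - 18)/4 = (1/4)*(-51) = -51/4 ≈ -12.750)
25*(-50/34) + W = 25*(-50/34) - 51/4 = 25*(-50*1/34) - 51/4 = 25*(-25/17) - 51/4 = -625/17 - 51/4 = -3367/68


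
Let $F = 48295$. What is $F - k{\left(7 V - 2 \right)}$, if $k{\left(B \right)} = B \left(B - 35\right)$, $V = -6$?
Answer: $44819$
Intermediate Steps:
$k{\left(B \right)} = B \left(-35 + B\right)$
$F - k{\left(7 V - 2 \right)} = 48295 - \left(7 \left(-6\right) - 2\right) \left(-35 + \left(7 \left(-6\right) - 2\right)\right) = 48295 - \left(-42 - 2\right) \left(-35 - 44\right) = 48295 - - 44 \left(-35 - 44\right) = 48295 - \left(-44\right) \left(-79\right) = 48295 - 3476 = 44819$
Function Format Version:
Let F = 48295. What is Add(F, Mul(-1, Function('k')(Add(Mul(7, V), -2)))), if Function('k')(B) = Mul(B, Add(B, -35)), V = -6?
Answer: 44819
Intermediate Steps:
Function('k')(B) = Mul(B, Add(-35, B))
Add(F, Mul(-1, Function('k')(Add(Mul(7, V), -2)))) = Add(48295, Mul(-1, Mul(Add(Mul(7, -6), -2), Add(-35, Add(Mul(7, -6), -2))))) = Add(48295, Mul(-1, Mul(Add(-42, -2), Add(-35, Add(-42, -2))))) = Add(48295, Mul(-1, Mul(-44, Add(-35, -44)))) = Add(48295, Mul(-1, Mul(-44, -79))) = Add(48295, Mul(-1, 3476)) = Add(48295, -3476) = 44819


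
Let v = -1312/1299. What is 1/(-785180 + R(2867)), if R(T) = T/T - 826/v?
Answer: -656/514540937 ≈ -1.2749e-6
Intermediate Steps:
v = -1312/1299 (v = -1312*1/1299 = -1312/1299 ≈ -1.0100)
R(T) = 537143/656 (R(T) = T/T - 826/(-1312/1299) = 1 - 826*(-1299/1312) = 1 + 536487/656 = 537143/656)
1/(-785180 + R(2867)) = 1/(-785180 + 537143/656) = 1/(-514540937/656) = -656/514540937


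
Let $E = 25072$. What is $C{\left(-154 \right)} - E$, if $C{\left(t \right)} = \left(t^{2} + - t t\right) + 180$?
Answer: $-24892$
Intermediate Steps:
$C{\left(t \right)} = 180$ ($C{\left(t \right)} = \left(t^{2} - t^{2}\right) + 180 = 0 + 180 = 180$)
$C{\left(-154 \right)} - E = 180 - 25072 = -24892$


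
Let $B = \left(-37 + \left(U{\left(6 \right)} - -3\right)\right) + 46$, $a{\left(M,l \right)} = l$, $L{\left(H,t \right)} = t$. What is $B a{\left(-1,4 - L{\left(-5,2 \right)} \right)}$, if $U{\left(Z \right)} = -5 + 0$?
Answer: $14$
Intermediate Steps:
$U{\left(Z \right)} = -5$
$B = 7$ ($B = \left(-37 - 2\right) + 46 = -39 + 46 = 7$)
$B a{\left(-1,4 - L{\left(-5,2 \right)} \right)} = 7 \left(4 - 2\right) = 7 \cdot 2 = 14$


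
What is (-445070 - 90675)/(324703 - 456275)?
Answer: 76535/18796 ≈ 4.0719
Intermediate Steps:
(-445070 - 90675)/(324703 - 456275) = -535745/(-131572) = -535745*(-1/131572) = 76535/18796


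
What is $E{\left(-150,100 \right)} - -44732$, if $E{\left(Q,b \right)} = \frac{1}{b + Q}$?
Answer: $\frac{2236599}{50} \approx 44732.0$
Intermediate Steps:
$E{\left(Q,b \right)} = \frac{1}{Q + b}$
$E{\left(-150,100 \right)} - -44732 = \frac{1}{-150 + 100} - -44732 = \frac{1}{-50} + 44732 = - \frac{1}{50} + 44732 = \frac{2236599}{50}$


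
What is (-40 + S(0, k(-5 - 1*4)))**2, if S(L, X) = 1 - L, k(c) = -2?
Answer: 1521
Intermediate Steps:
(-40 + S(0, k(-5 - 1*4)))**2 = (-40 + (1 - 1*0))**2 = (-40 + (1 + 0))**2 = (-40 + 1)**2 = (-39)**2 = 1521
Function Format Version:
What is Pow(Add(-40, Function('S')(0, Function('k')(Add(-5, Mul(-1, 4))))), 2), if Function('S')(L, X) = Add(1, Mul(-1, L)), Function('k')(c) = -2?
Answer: 1521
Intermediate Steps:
Pow(Add(-40, Function('S')(0, Function('k')(Add(-5, Mul(-1, 4))))), 2) = Pow(Add(-40, Add(1, Mul(-1, 0))), 2) = Pow(Add(-40, Add(1, 0)), 2) = Pow(Add(-40, 1), 2) = Pow(-39, 2) = 1521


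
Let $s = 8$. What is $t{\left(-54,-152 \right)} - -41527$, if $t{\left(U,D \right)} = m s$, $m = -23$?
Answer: $41343$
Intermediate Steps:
$t{\left(U,D \right)} = -184$ ($t{\left(U,D \right)} = \left(-23\right) 8 = -184$)
$t{\left(-54,-152 \right)} - -41527 = -184 - -41527 = -184 + 41527 = 41343$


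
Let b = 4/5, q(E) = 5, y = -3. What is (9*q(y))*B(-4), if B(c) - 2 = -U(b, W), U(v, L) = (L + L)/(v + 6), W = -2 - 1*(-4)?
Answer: 1080/17 ≈ 63.529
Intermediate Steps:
W = 2 (W = -2 + 4 = 2)
b = ⅘ (b = 4*(⅕) = ⅘ ≈ 0.80000)
U(v, L) = 2*L/(6 + v) (U(v, L) = (2*L)/(6 + v) = 2*L/(6 + v))
B(c) = 24/17 (B(c) = 2 - 2*2/(6 + ⅘) = 2 - 2*2/34/5 = 2 - 2*2*5/34 = 2 - 1*10/17 = 2 - 10/17 = 24/17)
(9*q(y))*B(-4) = (9*5)*(24/17) = 45*(24/17) = 1080/17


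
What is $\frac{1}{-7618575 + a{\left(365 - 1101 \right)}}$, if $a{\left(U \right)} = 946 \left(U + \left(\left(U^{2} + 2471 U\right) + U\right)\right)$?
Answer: $- \frac{1}{1217015247} \approx -8.2168 \cdot 10^{-10}$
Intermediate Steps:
$a{\left(U \right)} = 946 U^{2} + 2339458 U$ ($a{\left(U \right)} = 946 \left(U + \left(U^{2} + 2472 U\right)\right) = 946 \left(U^{2} + 2473 U\right) = 946 U^{2} + 2339458 U$)
$\frac{1}{-7618575 + a{\left(365 - 1101 \right)}} = \frac{1}{-7618575 + 946 \left(365 - 1101\right) \left(2473 + \left(365 - 1101\right)\right)} = \frac{1}{-7618575 + 946 \left(-736\right) \left(2473 - 736\right)} = \frac{1}{-7618575 + 946 \left(-736\right) 1737} = \frac{1}{-7618575 - 1209396672} = \frac{1}{-1217015247} = - \frac{1}{1217015247}$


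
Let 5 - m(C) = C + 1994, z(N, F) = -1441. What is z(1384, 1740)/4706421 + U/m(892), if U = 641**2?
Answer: -1933783118422/13559198901 ≈ -142.62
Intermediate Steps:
U = 410881
m(C) = -1989 - C (m(C) = 5 - (C + 1994) = 5 - (1994 + C) = 5 + (-1994 - C) = -1989 - C)
z(1384, 1740)/4706421 + U/m(892) = -1441/4706421 + 410881/(-1989 - 1*892) = -1441*1/4706421 + 410881/(-1989 - 892) = -1441/4706421 + 410881/(-2881) = -1441/4706421 + 410881*(-1/2881) = -1441/4706421 - 410881/2881 = -1933783118422/13559198901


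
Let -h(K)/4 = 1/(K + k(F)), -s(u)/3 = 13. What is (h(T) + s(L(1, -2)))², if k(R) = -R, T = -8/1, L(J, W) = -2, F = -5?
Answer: 12769/9 ≈ 1418.8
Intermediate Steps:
s(u) = -39 (s(u) = -3*13 = -39)
T = -8 (T = -8*1 = -8)
h(K) = -4/(5 + K) (h(K) = -4/(K - 1*(-5)) = -4/(K + 5) = -4/(5 + K))
(h(T) + s(L(1, -2)))² = (-4/(5 - 8) - 39)² = (-4/(-3) - 39)² = (-4*(-⅓) - 39)² = (4/3 - 39)² = (-113/3)² = 12769/9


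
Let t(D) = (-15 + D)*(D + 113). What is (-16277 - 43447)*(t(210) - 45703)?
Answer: -1032150168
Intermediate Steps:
t(D) = (-15 + D)*(113 + D)
(-16277 - 43447)*(t(210) - 45703) = (-16277 - 43447)*((-1695 + 210**2 + 98*210) - 45703) = -59724*((-1695 + 44100 + 20580) - 45703) = -59724*(62985 - 45703) = -59724*17282 = -1032150168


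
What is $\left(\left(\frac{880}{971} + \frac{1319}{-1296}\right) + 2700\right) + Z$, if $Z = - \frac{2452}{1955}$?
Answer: $\frac{6639188994073}{2460203280} \approx 2698.6$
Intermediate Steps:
$Z = - \frac{2452}{1955}$ ($Z = \left(-2452\right) \frac{1}{1955} = - \frac{2452}{1955} \approx -1.2542$)
$\left(\left(\frac{880}{971} + \frac{1319}{-1296}\right) + 2700\right) + Z = \left(\left(\frac{880}{971} + \frac{1319}{-1296}\right) + 2700\right) - \frac{2452}{1955} = \left(\left(880 \cdot \frac{1}{971} + 1319 \left(- \frac{1}{1296}\right)\right) + 2700\right) - \frac{2452}{1955} = \left(\left(\frac{880}{971} - \frac{1319}{1296}\right) + 2700\right) - \frac{2452}{1955} = \left(- \frac{140269}{1258416} + 2700\right) - \frac{2452}{1955} = \frac{3397582931}{1258416} - \frac{2452}{1955} = \frac{6639188994073}{2460203280}$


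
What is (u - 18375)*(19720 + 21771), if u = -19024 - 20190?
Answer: -2389425199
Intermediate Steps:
u = -39214
(u - 18375)*(19720 + 21771) = (-39214 - 18375)*(19720 + 21771) = -57589*41491 = -2389425199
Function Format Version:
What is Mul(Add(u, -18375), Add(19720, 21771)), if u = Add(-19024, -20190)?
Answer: -2389425199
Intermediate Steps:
u = -39214
Mul(Add(u, -18375), Add(19720, 21771)) = Mul(Add(-39214, -18375), Add(19720, 21771)) = Mul(-57589, 41491) = -2389425199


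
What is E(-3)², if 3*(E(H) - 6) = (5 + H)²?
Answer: 484/9 ≈ 53.778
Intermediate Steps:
E(H) = 6 + (5 + H)²/3
E(-3)² = (6 + (5 - 3)²/3)² = (6 + (⅓)*2²)² = (6 + (⅓)*4)² = (6 + 4/3)² = (22/3)² = 484/9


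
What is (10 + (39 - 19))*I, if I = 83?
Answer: 2490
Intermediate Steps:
(10 + (39 - 19))*I = (10 + (39 - 19))*83 = (10 + 20)*83 = 30*83 = 2490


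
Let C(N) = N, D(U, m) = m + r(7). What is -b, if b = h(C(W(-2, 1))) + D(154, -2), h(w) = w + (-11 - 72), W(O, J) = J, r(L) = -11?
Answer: 95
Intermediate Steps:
D(U, m) = -11 + m (D(U, m) = m - 11 = -11 + m)
h(w) = -83 + w (h(w) = w - 83 = -83 + w)
b = -95 (b = (-83 + 1) + (-11 - 2) = -82 - 13 = -95)
-b = -1*(-95) = 95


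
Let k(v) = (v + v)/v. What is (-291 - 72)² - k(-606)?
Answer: 131767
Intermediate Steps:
k(v) = 2 (k(v) = (2*v)/v = 2)
(-291 - 72)² - k(-606) = (-291 - 72)² - 1*2 = (-363)² - 2 = 131769 - 2 = 131767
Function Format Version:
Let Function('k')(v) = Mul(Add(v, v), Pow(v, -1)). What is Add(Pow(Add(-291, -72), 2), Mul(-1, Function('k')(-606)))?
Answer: 131767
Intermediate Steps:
Function('k')(v) = 2 (Function('k')(v) = Mul(Mul(2, v), Pow(v, -1)) = 2)
Add(Pow(Add(-291, -72), 2), Mul(-1, Function('k')(-606))) = Add(Pow(Add(-291, -72), 2), Mul(-1, 2)) = Add(Pow(-363, 2), -2) = Add(131769, -2) = 131767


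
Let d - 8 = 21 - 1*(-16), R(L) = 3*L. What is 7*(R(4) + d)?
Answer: 399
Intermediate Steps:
d = 45 (d = 8 + (21 - 1*(-16)) = 8 + (21 + 16) = 8 + 37 = 45)
7*(R(4) + d) = 7*(3*4 + 45) = 7*(12 + 45) = 7*57 = 399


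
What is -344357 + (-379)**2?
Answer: -200716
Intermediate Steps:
-344357 + (-379)**2 = -344357 + 143641 = -200716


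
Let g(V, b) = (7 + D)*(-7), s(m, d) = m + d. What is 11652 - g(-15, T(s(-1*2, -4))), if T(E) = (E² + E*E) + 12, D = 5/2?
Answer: 23437/2 ≈ 11719.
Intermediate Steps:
D = 5/2 (D = 5*(½) = 5/2 ≈ 2.5000)
s(m, d) = d + m
T(E) = 12 + 2*E² (T(E) = (E² + E²) + 12 = 2*E² + 12 = 12 + 2*E²)
g(V, b) = -133/2 (g(V, b) = (7 + 5/2)*(-7) = (19/2)*(-7) = -133/2)
11652 - g(-15, T(s(-1*2, -4))) = 11652 - 1*(-133/2) = 11652 + 133/2 = 23437/2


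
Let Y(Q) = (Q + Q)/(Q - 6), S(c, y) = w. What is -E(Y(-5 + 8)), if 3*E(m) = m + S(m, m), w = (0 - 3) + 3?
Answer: ⅔ ≈ 0.66667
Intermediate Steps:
w = 0 (w = -3 + 3 = 0)
S(c, y) = 0
Y(Q) = 2*Q/(-6 + Q) (Y(Q) = (2*Q)/(-6 + Q) = 2*Q/(-6 + Q))
E(m) = m/3 (E(m) = (m + 0)/3 = m/3)
-E(Y(-5 + 8)) = -2*(-5 + 8)/(-6 + (-5 + 8))/3 = -2*3/(-6 + 3)/3 = -2*3/(-3)/3 = -2*3*(-⅓)/3 = -(-2)/3 = -1*(-⅔) = ⅔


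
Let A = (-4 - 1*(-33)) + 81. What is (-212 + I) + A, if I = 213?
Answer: 111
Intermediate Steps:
A = 110 (A = (-4 + 33) + 81 = 29 + 81 = 110)
(-212 + I) + A = (-212 + 213) + 110 = 1 + 110 = 111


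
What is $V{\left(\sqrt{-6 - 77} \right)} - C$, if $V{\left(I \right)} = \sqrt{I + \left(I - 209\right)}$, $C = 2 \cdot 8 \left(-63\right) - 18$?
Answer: $1026 + \sqrt{-209 + 2 i \sqrt{83}} \approx 1026.6 + 14.471 i$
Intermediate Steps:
$C = -1026$ ($C = 16 \left(-63\right) - 18 = -1008 - 18 = -1026$)
$V{\left(I \right)} = \sqrt{-209 + 2 I}$ ($V{\left(I \right)} = \sqrt{I + \left(-209 + I\right)} = \sqrt{-209 + 2 I}$)
$V{\left(\sqrt{-6 - 77} \right)} - C = \sqrt{-209 + 2 \sqrt{-6 - 77}} - -1026 = \sqrt{-209 + 2 \sqrt{-83}} + 1026 = \sqrt{-209 + 2 i \sqrt{83}} + 1026 = 1026 + \sqrt{-209 + 2 i \sqrt{83}}$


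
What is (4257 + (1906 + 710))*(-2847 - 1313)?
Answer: -28591680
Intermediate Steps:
(4257 + (1906 + 710))*(-2847 - 1313) = (4257 + 2616)*(-4160) = 6873*(-4160) = -28591680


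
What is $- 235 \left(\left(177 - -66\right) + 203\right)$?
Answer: $-104810$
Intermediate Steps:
$- 235 \left(\left(177 - -66\right) + 203\right) = - 235 \left(\left(177 + 66\right) + 203\right) = - 235 \left(243 + 203\right) = \left(-235\right) 446 = -104810$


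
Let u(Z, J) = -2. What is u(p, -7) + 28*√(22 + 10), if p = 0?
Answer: -2 + 112*√2 ≈ 156.39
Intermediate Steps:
u(p, -7) + 28*√(22 + 10) = -2 + 28*√(22 + 10) = -2 + 28*√32 = -2 + 28*(4*√2) = -2 + 112*√2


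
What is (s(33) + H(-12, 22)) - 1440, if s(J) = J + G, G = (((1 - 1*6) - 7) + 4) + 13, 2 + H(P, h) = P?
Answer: -1416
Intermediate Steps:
H(P, h) = -2 + P
G = 5 (G = (((1 - 6) - 7) + 4) + 13 = ((-5 - 7) + 4) + 13 = (-12 + 4) + 13 = -8 + 13 = 5)
s(J) = 5 + J (s(J) = J + 5 = 5 + J)
(s(33) + H(-12, 22)) - 1440 = ((5 + 33) + (-2 - 12)) - 1440 = (38 - 14) - 1440 = 24 - 1440 = -1416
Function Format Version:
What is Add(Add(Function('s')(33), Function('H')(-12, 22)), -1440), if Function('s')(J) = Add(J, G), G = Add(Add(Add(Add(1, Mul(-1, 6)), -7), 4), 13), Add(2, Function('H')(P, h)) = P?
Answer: -1416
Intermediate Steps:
Function('H')(P, h) = Add(-2, P)
G = 5 (G = Add(Add(Add(Add(1, -6), -7), 4), 13) = Add(Add(Add(-5, -7), 4), 13) = Add(Add(-12, 4), 13) = Add(-8, 13) = 5)
Function('s')(J) = Add(5, J) (Function('s')(J) = Add(J, 5) = Add(5, J))
Add(Add(Function('s')(33), Function('H')(-12, 22)), -1440) = Add(Add(Add(5, 33), Add(-2, -12)), -1440) = Add(Add(38, -14), -1440) = Add(24, -1440) = -1416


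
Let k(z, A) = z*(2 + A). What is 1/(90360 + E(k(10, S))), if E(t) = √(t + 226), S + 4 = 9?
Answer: 11295/1020616163 - √74/4082464652 ≈ 1.1065e-5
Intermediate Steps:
S = 5 (S = -4 + 9 = 5)
E(t) = √(226 + t)
1/(90360 + E(k(10, S))) = 1/(90360 + √(226 + 10*(2 + 5))) = 1/(90360 + √(226 + 10*7)) = 1/(90360 + √(226 + 70)) = 1/(90360 + √296) = 1/(90360 + 2*√74)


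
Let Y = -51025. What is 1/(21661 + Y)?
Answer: -1/29364 ≈ -3.4055e-5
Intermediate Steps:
1/(21661 + Y) = 1/(21661 - 51025) = 1/(-29364) = -1/29364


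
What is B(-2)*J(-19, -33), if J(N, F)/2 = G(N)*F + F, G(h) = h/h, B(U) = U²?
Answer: -528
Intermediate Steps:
G(h) = 1
J(N, F) = 4*F (J(N, F) = 2*(1*F + F) = 2*(F + F) = 2*(2*F) = 4*F)
B(-2)*J(-19, -33) = (-2)²*(4*(-33)) = 4*(-132) = -528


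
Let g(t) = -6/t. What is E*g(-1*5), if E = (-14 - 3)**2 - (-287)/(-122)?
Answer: 104913/305 ≈ 343.98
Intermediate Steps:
E = 34971/122 (E = (-17)**2 - (-287)*(-1)/122 = 289 - 1*287/122 = 289 - 287/122 = 34971/122 ≈ 286.65)
E*g(-1*5) = 34971*(-6/((-1*5)))/122 = 34971*(-6/(-5))/122 = 34971*(-6*(-1/5))/122 = (34971/122)*(6/5) = 104913/305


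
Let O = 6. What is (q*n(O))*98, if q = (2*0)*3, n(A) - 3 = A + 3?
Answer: 0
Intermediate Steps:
n(A) = 6 + A (n(A) = 3 + (A + 3) = 3 + (3 + A) = 6 + A)
q = 0 (q = 0*3 = 0)
(q*n(O))*98 = (0*(6 + 6))*98 = (0*12)*98 = 0*98 = 0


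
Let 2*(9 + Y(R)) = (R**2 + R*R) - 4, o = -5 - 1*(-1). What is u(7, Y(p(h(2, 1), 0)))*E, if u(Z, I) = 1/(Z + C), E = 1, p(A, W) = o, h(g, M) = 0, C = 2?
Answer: 1/9 ≈ 0.11111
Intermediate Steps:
o = -4 (o = -5 + 1 = -4)
p(A, W) = -4
Y(R) = -11 + R**2 (Y(R) = -9 + ((R**2 + R*R) - 4)/2 = -9 + ((R**2 + R**2) - 4)/2 = -9 + (2*R**2 - 4)/2 = -9 + (-4 + 2*R**2)/2 = -9 + (-2 + R**2) = -11 + R**2)
u(Z, I) = 1/(2 + Z) (u(Z, I) = 1/(Z + 2) = 1/(2 + Z))
u(7, Y(p(h(2, 1), 0)))*E = 1/(2 + 7) = 1/9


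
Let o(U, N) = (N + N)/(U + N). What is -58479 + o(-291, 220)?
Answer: -4152449/71 ≈ -58485.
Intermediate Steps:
o(U, N) = 2*N/(N + U) (o(U, N) = (2*N)/(N + U) = 2*N/(N + U))
-58479 + o(-291, 220) = -58479 + 2*220/(220 - 291) = -58479 + 2*220/(-71) = -58479 + 2*220*(-1/71) = -58479 - 440/71 = -4152449/71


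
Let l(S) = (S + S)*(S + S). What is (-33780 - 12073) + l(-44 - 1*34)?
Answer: -21517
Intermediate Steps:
l(S) = 4*S² (l(S) = (2*S)*(2*S) = 4*S²)
(-33780 - 12073) + l(-44 - 1*34) = (-33780 - 12073) + 4*(-44 - 1*34)² = -45853 + 4*(-44 - 34)² = -45853 + 4*(-78)² = -45853 + 4*6084 = -45853 + 24336 = -21517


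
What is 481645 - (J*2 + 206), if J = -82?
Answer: 481603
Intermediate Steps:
481645 - (J*2 + 206) = 481645 - (-82*2 + 206) = 481645 - (-164 + 206) = 481645 - 1*42 = 481645 - 42 = 481603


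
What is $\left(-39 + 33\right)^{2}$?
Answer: $36$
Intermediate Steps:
$\left(-39 + 33\right)^{2} = \left(-6\right)^{2} = 36$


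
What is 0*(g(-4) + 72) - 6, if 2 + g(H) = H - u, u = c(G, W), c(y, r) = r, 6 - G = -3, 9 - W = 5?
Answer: -6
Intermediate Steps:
W = 4 (W = 9 - 1*5 = 9 - 5 = 4)
G = 9 (G = 6 - 1*(-3) = 6 + 3 = 9)
u = 4
g(H) = -6 + H (g(H) = -2 + (H - 1*4) = -2 + (H - 4) = -2 + (-4 + H) = -6 + H)
0*(g(-4) + 72) - 6 = 0*((-6 - 4) + 72) - 6 = 0*(-10 + 72) - 6 = 0*62 - 6 = 0 - 6 = -6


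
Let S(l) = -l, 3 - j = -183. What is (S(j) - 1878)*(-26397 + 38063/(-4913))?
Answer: 15750326208/289 ≈ 5.4499e+7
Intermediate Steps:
j = 186 (j = 3 - 1*(-183) = 3 + 183 = 186)
(S(j) - 1878)*(-26397 + 38063/(-4913)) = (-1*186 - 1878)*(-26397 + 38063/(-4913)) = (-186 - 1878)*(-26397 + 38063*(-1/4913)) = -2064*(-26397 - 2239/289) = -2064*(-7630972/289) = 15750326208/289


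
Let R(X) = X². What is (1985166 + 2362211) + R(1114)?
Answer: 5588373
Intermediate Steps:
(1985166 + 2362211) + R(1114) = (1985166 + 2362211) + 1114² = 4347377 + 1240996 = 5588373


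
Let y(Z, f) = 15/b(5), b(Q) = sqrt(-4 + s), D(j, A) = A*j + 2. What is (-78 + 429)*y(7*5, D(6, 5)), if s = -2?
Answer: -1755*I*sqrt(6)/2 ≈ -2149.4*I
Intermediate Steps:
D(j, A) = 2 + A*j
b(Q) = I*sqrt(6) (b(Q) = sqrt(-4 - 2) = sqrt(-6) = I*sqrt(6))
y(Z, f) = -5*I*sqrt(6)/2 (y(Z, f) = 15/((I*sqrt(6))) = 15*(-I*sqrt(6)/6) = -5*I*sqrt(6)/2)
(-78 + 429)*y(7*5, D(6, 5)) = (-78 + 429)*(-5*I*sqrt(6)/2) = 351*(-5*I*sqrt(6)/2) = -1755*I*sqrt(6)/2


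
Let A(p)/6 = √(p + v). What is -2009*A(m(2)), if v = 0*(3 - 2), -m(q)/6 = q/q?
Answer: -12054*I*√6 ≈ -29526.0*I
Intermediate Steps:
m(q) = -6 (m(q) = -6*q/q = -6*1 = -6)
v = 0 (v = 0*1 = 0)
A(p) = 6*√p (A(p) = 6*√(p + 0) = 6*√p)
-2009*A(m(2)) = -12054*√(-6) = -12054*I*√6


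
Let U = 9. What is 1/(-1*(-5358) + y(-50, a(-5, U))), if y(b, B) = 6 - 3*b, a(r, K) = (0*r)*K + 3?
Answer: 1/5514 ≈ 0.00018136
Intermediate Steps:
a(r, K) = 3 (a(r, K) = 0*K + 3 = 0 + 3 = 3)
1/(-1*(-5358) + y(-50, a(-5, U))) = 1/(-1*(-5358) + (6 - 3*(-50))) = 1/(5358 + (6 + 150)) = 1/(5358 + 156) = 1/5514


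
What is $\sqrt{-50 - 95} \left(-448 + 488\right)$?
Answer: $40 i \sqrt{145} \approx 481.66 i$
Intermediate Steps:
$\sqrt{-50 - 95} \left(-448 + 488\right) = \sqrt{-145} \cdot 40 = i \sqrt{145} \cdot 40 = 40 i \sqrt{145}$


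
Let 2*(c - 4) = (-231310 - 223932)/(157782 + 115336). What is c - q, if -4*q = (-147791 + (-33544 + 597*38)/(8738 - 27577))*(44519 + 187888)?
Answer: -88363655238440145805/10290540004 ≈ -8.5869e+9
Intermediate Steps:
c = 864851/273118 (c = 4 + ((-231310 - 223932)/(157782 + 115336))/2 = 4 + (-455242/273118)/2 = 4 + (-455242*1/273118)/2 = 4 + (½)*(-227621/136559) = 4 - 227621/273118 = 864851/273118 ≈ 3.1666)
q = 647073098594937/75356 (q = -(-147791 + (-33544 + 597*38)/(8738 - 27577))*(44519 + 187888)/4 = -(-147791 + (-33544 + 22686)/(-18839))*232407/4 = -(-147791 - 10858*(-1/18839))*232407/4 = -(-147791 + 10858/18839)*232407/4 = -(-2784223791)*232407/75356 = -¼*(-647073098594937/18839) = 647073098594937/75356 ≈ 8.5869e+9)
c - q = 864851/273118 - 1*647073098594937/75356 = 864851/273118 - 647073098594937/75356 = -88363655238440145805/10290540004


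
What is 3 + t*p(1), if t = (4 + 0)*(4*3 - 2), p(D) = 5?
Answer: 203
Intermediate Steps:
t = 40 (t = 4*(12 - 2) = 4*10 = 40)
3 + t*p(1) = 3 + 40*5 = 3 + 200 = 203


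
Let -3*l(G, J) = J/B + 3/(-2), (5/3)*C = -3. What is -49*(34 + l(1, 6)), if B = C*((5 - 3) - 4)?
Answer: -29939/18 ≈ -1663.3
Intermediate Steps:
C = -9/5 (C = (3/5)*(-3) = -9/5 ≈ -1.8000)
B = 18/5 (B = -9*((5 - 3) - 4)/5 = -9*(2 - 4)/5 = -9/5*(-2) = 18/5 ≈ 3.6000)
l(G, J) = 1/2 - 5*J/54 (l(G, J) = -(J/(18/5) + 3/(-2))/3 = -(J*(5/18) + 3*(-1/2))/3 = -(5*J/18 - 3/2)/3 = -(-3/2 + 5*J/18)/3 = 1/2 - 5*J/54)
-49*(34 + l(1, 6)) = -49*(34 + (1/2 - 5/54*6)) = -49*(34 + (1/2 - 5/9)) = -49*(34 - 1/18) = -49*611/18 = -29939/18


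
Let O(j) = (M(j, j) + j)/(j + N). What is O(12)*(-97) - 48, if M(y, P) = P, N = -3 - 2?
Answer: -2664/7 ≈ -380.57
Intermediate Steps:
N = -5
O(j) = 2*j/(-5 + j) (O(j) = (j + j)/(j - 5) = (2*j)/(-5 + j) = 2*j/(-5 + j))
O(12)*(-97) - 48 = (2*12/(-5 + 12))*(-97) - 48 = (2*12/7)*(-97) - 48 = (2*12*(1/7))*(-97) - 48 = (24/7)*(-97) - 48 = -2328/7 - 48 = -2664/7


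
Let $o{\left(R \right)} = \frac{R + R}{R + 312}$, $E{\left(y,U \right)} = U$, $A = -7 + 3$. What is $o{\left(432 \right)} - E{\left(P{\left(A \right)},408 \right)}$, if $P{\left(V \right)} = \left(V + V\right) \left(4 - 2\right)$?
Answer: $- \frac{12612}{31} \approx -406.84$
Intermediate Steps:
$A = -4$
$P{\left(V \right)} = 4 V$ ($P{\left(V \right)} = 2 V 2 = 4 V$)
$o{\left(R \right)} = \frac{2 R}{312 + R}$
$o{\left(432 \right)} - E{\left(P{\left(A \right)},408 \right)} = 2 \cdot 432 \frac{1}{312 + 432} - 408 = 2 \cdot 432 \cdot \frac{1}{744} - 408 = \frac{36}{31} - 408 = - \frac{12612}{31}$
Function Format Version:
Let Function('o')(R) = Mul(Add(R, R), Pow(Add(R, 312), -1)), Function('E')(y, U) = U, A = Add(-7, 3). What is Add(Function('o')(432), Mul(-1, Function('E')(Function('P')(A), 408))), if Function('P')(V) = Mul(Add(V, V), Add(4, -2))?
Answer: Rational(-12612, 31) ≈ -406.84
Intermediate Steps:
A = -4
Function('P')(V) = Mul(4, V) (Function('P')(V) = Mul(Mul(2, V), 2) = Mul(4, V))
Function('o')(R) = Mul(2, R, Pow(Add(312, R), -1)) (Function('o')(R) = Mul(Mul(2, R), Pow(Add(312, R), -1)) = Mul(2, R, Pow(Add(312, R), -1)))
Add(Function('o')(432), Mul(-1, Function('E')(Function('P')(A), 408))) = Add(Mul(2, 432, Pow(Add(312, 432), -1)), Mul(-1, 408)) = Add(Mul(2, 432, Pow(744, -1)), -408) = Add(Mul(2, 432, Rational(1, 744)), -408) = Add(Rational(36, 31), -408) = Rational(-12612, 31)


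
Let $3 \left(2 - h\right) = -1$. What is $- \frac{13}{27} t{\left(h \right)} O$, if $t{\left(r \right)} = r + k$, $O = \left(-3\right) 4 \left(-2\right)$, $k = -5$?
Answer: $\frac{832}{27} \approx 30.815$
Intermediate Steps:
$h = \frac{7}{3}$ ($h = 2 - - \frac{1}{3} = 2 + \frac{1}{3} = \frac{7}{3} \approx 2.3333$)
$O = 24$ ($O = \left(-12\right) \left(-2\right) = 24$)
$t{\left(r \right)} = -5 + r$ ($t{\left(r \right)} = r - 5 = -5 + r$)
$- \frac{13}{27} t{\left(h \right)} O = - \frac{13}{27} \left(-5 + \frac{7}{3}\right) 24 = \left(-13\right) \frac{1}{27} \left(- \frac{8}{3}\right) 24 = \left(- \frac{13}{27}\right) \left(- \frac{8}{3}\right) 24 = \frac{104}{81} \cdot 24 = \frac{832}{27}$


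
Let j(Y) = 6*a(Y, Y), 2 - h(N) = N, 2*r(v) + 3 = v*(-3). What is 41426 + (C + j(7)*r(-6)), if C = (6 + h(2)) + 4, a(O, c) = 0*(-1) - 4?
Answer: 41256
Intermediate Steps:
r(v) = -3/2 - 3*v/2 (r(v) = -3/2 + (v*(-3))/2 = -3/2 + (-3*v)/2 = -3/2 - 3*v/2)
h(N) = 2 - N
a(O, c) = -4 (a(O, c) = 0 - 4 = -4)
j(Y) = -24 (j(Y) = 6*(-4) = -24)
C = 10 (C = (6 + (2 - 1*2)) + 4 = (6 + (2 - 2)) + 4 = (6 + 0) + 4 = 6 + 4 = 10)
41426 + (C + j(7)*r(-6)) = 41426 + (10 - 24*(-3/2 - 3/2*(-6))) = 41426 + (10 - 24*(-3/2 + 9)) = 41426 + (10 - 24*15/2) = 41426 + (10 - 180) = 41426 - 170 = 41256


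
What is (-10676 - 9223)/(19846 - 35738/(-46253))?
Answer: -920388447/917972776 ≈ -1.0026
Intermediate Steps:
(-10676 - 9223)/(19846 - 35738/(-46253)) = -19899/(19846 - 35738*(-1/46253)) = -19899/(19846 + 35738/46253) = -19899/917972776/46253 = -19899*46253/917972776 = -920388447/917972776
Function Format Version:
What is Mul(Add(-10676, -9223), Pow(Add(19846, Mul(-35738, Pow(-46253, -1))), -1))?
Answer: Rational(-920388447, 917972776) ≈ -1.0026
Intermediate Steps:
Mul(Add(-10676, -9223), Pow(Add(19846, Mul(-35738, Pow(-46253, -1))), -1)) = Mul(-19899, Pow(Add(19846, Mul(-35738, Rational(-1, 46253))), -1)) = Mul(-19899, Pow(Add(19846, Rational(35738, 46253)), -1)) = Mul(-19899, Pow(Rational(917972776, 46253), -1)) = Mul(-19899, Rational(46253, 917972776)) = Rational(-920388447, 917972776)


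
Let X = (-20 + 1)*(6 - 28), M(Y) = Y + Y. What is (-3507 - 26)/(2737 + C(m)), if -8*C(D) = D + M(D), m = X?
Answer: -14132/10321 ≈ -1.3692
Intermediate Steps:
M(Y) = 2*Y
X = 418 (X = -19*(-22) = 418)
m = 418
C(D) = -3*D/8 (C(D) = -(D + 2*D)/8 = -3*D/8)
(-3507 - 26)/(2737 + C(m)) = (-3507 - 26)/(2737 - 3/8*418) = -3533/(2737 - 627/4) = -3533/10321/4 = -3533*4/10321 = -14132/10321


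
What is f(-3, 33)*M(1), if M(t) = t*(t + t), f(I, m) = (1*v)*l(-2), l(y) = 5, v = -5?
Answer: -50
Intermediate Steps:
f(I, m) = -25 (f(I, m) = (1*(-5))*5 = -5*5 = -25)
M(t) = 2*t² (M(t) = t*(2*t) = 2*t²)
f(-3, 33)*M(1) = -50*1² = -50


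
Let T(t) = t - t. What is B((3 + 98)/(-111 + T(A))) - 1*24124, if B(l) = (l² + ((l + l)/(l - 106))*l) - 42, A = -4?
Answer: -3533271986317/146213307 ≈ -24165.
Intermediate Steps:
T(t) = 0
B(l) = -42 + l² + 2*l²/(-106 + l) (B(l) = (l² + ((2*l)/(-106 + l))*l) - 42 = (l² + (2*l/(-106 + l))*l) - 42 = (l² + 2*l²/(-106 + l)) - 42 = -42 + l² + 2*l²/(-106 + l))
B((3 + 98)/(-111 + T(A))) - 1*24124 = (4452 + ((3 + 98)/(-111 + 0))³ - 104*(3 + 98)²/(-111 + 0)² - 42*(3 + 98)/(-111 + 0))/(-106 + (3 + 98)/(-111 + 0)) - 1*24124 = (4452 + (101/(-111))³ - 104*(101/(-111))² - 4242/(-111))/(-106 + 101/(-111)) - 24124 = (4452 + (101*(-1/111))³ - 104*(101*(-1/111))² - 4242*(-1)/111)/(-106 + 101*(-1/111)) - 24124 = (4452 + (-101/111)³ - 104*(-101/111)² - 42*(-101/111))/(-106 - 101/111) - 24124 = (4452 - 1030301/1367631 - 104*10201/12321 + 1414/37)/(-11867/111) - 24124 = -111*(4452 - 1030301/1367631 - 1060904/12321 + 1414/37)/11867 - 24124 = -111/11867*6022168249/1367631 - 24124 = -6022168249/146213307 - 24124 = -3533271986317/146213307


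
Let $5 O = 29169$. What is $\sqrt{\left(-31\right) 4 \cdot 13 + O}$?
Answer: $\frac{\sqrt{105545}}{5} \approx 64.975$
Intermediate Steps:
$O = \frac{29169}{5}$ ($O = \frac{1}{5} \cdot 29169 = \frac{29169}{5} \approx 5833.8$)
$\sqrt{\left(-31\right) 4 \cdot 13 + O} = \sqrt{\left(-31\right) 4 \cdot 13 + \frac{29169}{5}} = \sqrt{\left(-124\right) 13 + \frac{29169}{5}} = \sqrt{-1612 + \frac{29169}{5}} = \sqrt{\frac{21109}{5}} = \frac{\sqrt{105545}}{5}$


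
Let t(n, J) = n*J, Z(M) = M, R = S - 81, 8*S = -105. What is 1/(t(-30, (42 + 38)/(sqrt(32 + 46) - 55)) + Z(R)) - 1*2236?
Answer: -334866106052/149759841 - 51200*sqrt(78)/149759841 ≈ -2236.0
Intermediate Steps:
S = -105/8 (S = (1/8)*(-105) = -105/8 ≈ -13.125)
R = -753/8 (R = -105/8 - 81 = -753/8 ≈ -94.125)
t(n, J) = J*n
1/(t(-30, (42 + 38)/(sqrt(32 + 46) - 55)) + Z(R)) - 1*2236 = 1/(((42 + 38)/(sqrt(32 + 46) - 55))*(-30) - 753/8) - 1*2236 = 1/((80/(sqrt(78) - 55))*(-30) - 753/8) - 2236 = 1/((80/(-55 + sqrt(78)))*(-30) - 753/8) - 2236 = 1/(-2400/(-55 + sqrt(78)) - 753/8) - 2236 = 1/(-753/8 - 2400/(-55 + sqrt(78))) - 2236 = -2236 + 1/(-753/8 - 2400/(-55 + sqrt(78)))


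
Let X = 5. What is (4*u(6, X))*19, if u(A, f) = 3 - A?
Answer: -228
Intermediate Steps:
(4*u(6, X))*19 = (4*(3 - 1*6))*19 = (4*(3 - 6))*19 = (4*(-3))*19 = -12*19 = -228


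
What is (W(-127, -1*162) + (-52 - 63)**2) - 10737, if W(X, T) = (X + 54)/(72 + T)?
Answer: 223993/90 ≈ 2488.8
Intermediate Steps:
W(X, T) = (54 + X)/(72 + T)
(W(-127, -1*162) + (-52 - 63)**2) - 10737 = ((54 - 127)/(72 - 1*162) + (-52 - 63)**2) - 10737 = (-73/(72 - 162) + (-115)**2) - 10737 = (-73/(-90) + 13225) - 10737 = (-1/90*(-73) + 13225) - 10737 = (73/90 + 13225) - 10737 = 1190323/90 - 10737 = 223993/90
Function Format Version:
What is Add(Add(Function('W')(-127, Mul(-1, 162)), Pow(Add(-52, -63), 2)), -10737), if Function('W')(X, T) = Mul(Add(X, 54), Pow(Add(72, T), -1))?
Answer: Rational(223993, 90) ≈ 2488.8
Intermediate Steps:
Function('W')(X, T) = Mul(Pow(Add(72, T), -1), Add(54, X)) (Function('W')(X, T) = Mul(Add(54, X), Pow(Add(72, T), -1)) = Mul(Pow(Add(72, T), -1), Add(54, X)))
Add(Add(Function('W')(-127, Mul(-1, 162)), Pow(Add(-52, -63), 2)), -10737) = Add(Add(Mul(Pow(Add(72, Mul(-1, 162)), -1), Add(54, -127)), Pow(Add(-52, -63), 2)), -10737) = Add(Add(Mul(Pow(Add(72, -162), -1), -73), Pow(-115, 2)), -10737) = Add(Add(Mul(Pow(-90, -1), -73), 13225), -10737) = Add(Add(Mul(Rational(-1, 90), -73), 13225), -10737) = Add(Add(Rational(73, 90), 13225), -10737) = Add(Rational(1190323, 90), -10737) = Rational(223993, 90)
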